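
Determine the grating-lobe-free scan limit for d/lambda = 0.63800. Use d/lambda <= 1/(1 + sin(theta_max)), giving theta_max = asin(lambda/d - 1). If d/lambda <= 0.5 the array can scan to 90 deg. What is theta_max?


lambda/d - 1 = 1/0.63800 - 1 = 0.5673981
theta_max = asin(0.5673981) = 34.57 deg

34.57 deg


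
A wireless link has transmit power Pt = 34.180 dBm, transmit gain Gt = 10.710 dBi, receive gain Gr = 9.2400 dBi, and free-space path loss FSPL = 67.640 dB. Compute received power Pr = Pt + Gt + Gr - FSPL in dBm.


Pr = 34.180 + 10.710 + 9.2400 - 67.640 = -13.51 dBm

-13.51 dBm


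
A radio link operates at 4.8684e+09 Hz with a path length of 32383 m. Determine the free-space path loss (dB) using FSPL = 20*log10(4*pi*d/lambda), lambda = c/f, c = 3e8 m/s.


lambda = c / f = 3.0000e+08 / 4.8684e+09 = 0.06162189 m
FSPL = 20 * log10(4*pi*32383/0.06162189) = 136.4 dB

136.4 dB


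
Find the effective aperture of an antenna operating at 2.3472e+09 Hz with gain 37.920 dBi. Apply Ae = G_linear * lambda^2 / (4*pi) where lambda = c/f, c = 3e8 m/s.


lambda = c / f = 3.0000e+08 / 2.3472e+09 = 0.1278119 m
G_linear = 10^(37.920/10) = 6194.411
Ae = G_linear * lambda^2 / (4*pi) = 6194.411 * 0.1278119^2 / (4*pi) = 8.053 m^2

8.053 m^2


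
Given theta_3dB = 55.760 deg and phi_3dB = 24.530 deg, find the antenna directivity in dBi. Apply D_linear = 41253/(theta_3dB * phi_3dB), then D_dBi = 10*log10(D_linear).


D_linear = 41253 / (55.760 * 24.530) = 30.16027
D_dBi = 10 * log10(30.16027) = 14.79 dBi

14.79 dBi


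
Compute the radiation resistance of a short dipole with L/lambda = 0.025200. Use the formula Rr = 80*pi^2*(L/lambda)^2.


Rr = 80 * pi^2 * (0.025200)^2 = 80 * 9.869604 * 6.350400e-04 = 0.5014 ohm

0.5014 ohm


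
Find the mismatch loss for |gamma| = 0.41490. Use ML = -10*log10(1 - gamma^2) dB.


ML = -10 * log10(1 - 0.41490^2) = -10 * log10(0.82785799) = 0.8204 dB

0.8204 dB


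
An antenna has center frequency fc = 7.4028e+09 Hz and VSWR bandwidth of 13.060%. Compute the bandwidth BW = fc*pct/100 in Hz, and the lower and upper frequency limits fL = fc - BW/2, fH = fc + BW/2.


BW = 7.4028e+09 * 13.060/100 = 9.668057e+08 Hz
fL = 7.4028e+09 - 9.668057e+08/2 = 6.919e+09 Hz
fH = 7.4028e+09 + 9.668057e+08/2 = 7.886e+09 Hz

BW=9.668e+08 Hz, fL=6.919e+09 Hz, fH=7.886e+09 Hz


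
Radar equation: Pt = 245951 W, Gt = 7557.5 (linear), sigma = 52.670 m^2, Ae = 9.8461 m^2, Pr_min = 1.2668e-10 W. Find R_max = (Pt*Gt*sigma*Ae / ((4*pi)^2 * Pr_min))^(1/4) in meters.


R^4 = 245951*7557.5*52.670*9.8461 / ((4*pi)^2 * 1.2668e-10) = 4.818663e+19
R_max = 4.818663e+19^0.25 = 83317 m

83317 m


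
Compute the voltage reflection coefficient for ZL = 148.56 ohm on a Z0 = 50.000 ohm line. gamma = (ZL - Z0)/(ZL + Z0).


gamma = (148.56 - 50.000) / (148.56 + 50.000) = 0.4964

0.4964


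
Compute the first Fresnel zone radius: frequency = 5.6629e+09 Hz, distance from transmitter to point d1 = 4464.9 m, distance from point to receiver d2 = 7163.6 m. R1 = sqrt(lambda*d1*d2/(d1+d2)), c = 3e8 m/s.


lambda = c / f = 3.0000e+08 / 5.6629e+09 = 0.05297639 m
R1 = sqrt(0.05297639 * 4464.9 * 7163.6 / (4464.9 + 7163.6)) = 12.07 m

12.07 m


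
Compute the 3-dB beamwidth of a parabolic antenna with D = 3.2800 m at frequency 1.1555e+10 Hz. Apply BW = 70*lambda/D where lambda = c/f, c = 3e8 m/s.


lambda = c / f = 3.0000e+08 / 1.1555e+10 = 0.02596279 m
BW = 70 * 0.02596279 / 3.2800 = 0.5541 deg

0.5541 deg


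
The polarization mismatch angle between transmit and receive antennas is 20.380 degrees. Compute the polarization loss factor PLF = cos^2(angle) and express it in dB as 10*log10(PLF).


PLF_linear = cos^2(20.380 deg) = 0.8787255
PLF_dB = 10 * log10(0.8787255) = -0.5615 dB

-0.5615 dB


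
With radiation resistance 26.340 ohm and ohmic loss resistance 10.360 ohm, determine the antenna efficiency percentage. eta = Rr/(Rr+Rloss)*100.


eta = 26.340 / (26.340 + 10.360) * 100 = 71.77%

71.77%


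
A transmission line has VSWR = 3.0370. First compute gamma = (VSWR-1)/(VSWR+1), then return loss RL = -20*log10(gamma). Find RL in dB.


gamma = (3.0370 - 1) / (3.0370 + 1) = 0.5045826
RL = -20 * log10(0.5045826) = 5.941 dB

5.941 dB


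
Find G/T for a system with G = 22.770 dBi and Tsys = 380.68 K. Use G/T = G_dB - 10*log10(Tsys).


G/T = 22.770 - 10*log10(380.68) = 22.770 - 25.80560 = -3.036 dB/K

-3.036 dB/K


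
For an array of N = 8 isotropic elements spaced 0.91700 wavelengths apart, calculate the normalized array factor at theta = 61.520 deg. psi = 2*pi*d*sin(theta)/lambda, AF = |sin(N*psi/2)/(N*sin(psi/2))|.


psi = 2*pi*0.91700*sin(61.520 deg) = 5.064423 rad
AF = |sin(8*5.064423/2) / (8*sin(5.064423/2))| = 0.2155

0.2155


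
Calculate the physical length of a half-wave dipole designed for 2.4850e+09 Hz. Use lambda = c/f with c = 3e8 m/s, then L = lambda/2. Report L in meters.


lambda = c / f = 3.0000e+08 / 2.4850e+09 = 0.1207243 m
L = lambda / 2 = 0.1207243 / 2 = 0.06036 m

0.06036 m


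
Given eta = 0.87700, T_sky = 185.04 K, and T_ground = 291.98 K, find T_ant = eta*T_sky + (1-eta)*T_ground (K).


T_ant = 0.87700 * 185.04 + (1 - 0.87700) * 291.98 = 198.2 K

198.2 K


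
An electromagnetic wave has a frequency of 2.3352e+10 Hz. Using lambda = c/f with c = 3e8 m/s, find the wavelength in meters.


lambda = c / f = 3.0000e+08 / 2.3352e+10 = 0.01285 m

0.01285 m


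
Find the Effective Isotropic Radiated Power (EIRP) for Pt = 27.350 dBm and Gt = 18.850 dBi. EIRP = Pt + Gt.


EIRP = Pt + Gt = 27.350 + 18.850 = 46.20 dBm

46.20 dBm


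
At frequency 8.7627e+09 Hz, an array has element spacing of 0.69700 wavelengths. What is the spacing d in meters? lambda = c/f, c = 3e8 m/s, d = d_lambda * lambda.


lambda = c / f = 3.0000e+08 / 8.7627e+09 = 0.03423602 m
d = 0.69700 * 0.03423602 = 0.02386 m

0.02386 m


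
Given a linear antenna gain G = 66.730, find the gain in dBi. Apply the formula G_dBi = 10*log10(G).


G_dBi = 10 * log10(66.730) = 18.24 dBi

18.24 dBi


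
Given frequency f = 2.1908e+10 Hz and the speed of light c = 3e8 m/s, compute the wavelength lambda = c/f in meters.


lambda = c / f = 3.0000e+08 / 2.1908e+10 = 0.01369 m

0.01369 m


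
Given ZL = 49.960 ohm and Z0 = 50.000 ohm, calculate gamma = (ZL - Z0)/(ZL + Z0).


gamma = (49.960 - 50.000) / (49.960 + 50.000) = -4.002e-04

-4.002e-04


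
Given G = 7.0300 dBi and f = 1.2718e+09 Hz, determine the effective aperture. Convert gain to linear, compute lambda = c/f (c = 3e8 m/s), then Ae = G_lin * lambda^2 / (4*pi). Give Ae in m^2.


lambda = c / f = 3.0000e+08 / 1.2718e+09 = 0.2358861 m
G_linear = 10^(7.0300/10) = 5.046613
Ae = G_linear * lambda^2 / (4*pi) = 5.046613 * 0.2358861^2 / (4*pi) = 0.02235 m^2

0.02235 m^2


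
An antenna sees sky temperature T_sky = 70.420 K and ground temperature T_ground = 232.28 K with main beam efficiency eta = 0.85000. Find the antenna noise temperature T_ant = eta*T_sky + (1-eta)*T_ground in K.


T_ant = 0.85000 * 70.420 + (1 - 0.85000) * 232.28 = 94.70 K

94.70 K


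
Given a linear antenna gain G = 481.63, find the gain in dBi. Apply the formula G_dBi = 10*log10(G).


G_dBi = 10 * log10(481.63) = 26.83 dBi

26.83 dBi


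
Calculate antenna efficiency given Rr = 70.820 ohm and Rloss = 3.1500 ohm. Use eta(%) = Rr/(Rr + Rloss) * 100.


eta = 70.820 / (70.820 + 3.1500) * 100 = 95.74%

95.74%


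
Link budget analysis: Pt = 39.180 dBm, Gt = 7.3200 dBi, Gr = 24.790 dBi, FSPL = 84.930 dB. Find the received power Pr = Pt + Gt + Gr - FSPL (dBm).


Pr = 39.180 + 7.3200 + 24.790 - 84.930 = -13.64 dBm

-13.64 dBm


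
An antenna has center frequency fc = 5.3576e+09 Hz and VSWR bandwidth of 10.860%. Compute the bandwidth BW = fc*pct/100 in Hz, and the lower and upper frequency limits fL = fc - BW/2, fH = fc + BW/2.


BW = 5.3576e+09 * 10.860/100 = 5.818354e+08 Hz
fL = 5.3576e+09 - 5.818354e+08/2 = 5.067e+09 Hz
fH = 5.3576e+09 + 5.818354e+08/2 = 5.649e+09 Hz

BW=5.818e+08 Hz, fL=5.067e+09 Hz, fH=5.649e+09 Hz


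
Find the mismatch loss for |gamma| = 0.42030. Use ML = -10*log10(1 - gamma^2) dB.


ML = -10 * log10(1 - 0.42030^2) = -10 * log10(0.82334791) = 0.8442 dB

0.8442 dB


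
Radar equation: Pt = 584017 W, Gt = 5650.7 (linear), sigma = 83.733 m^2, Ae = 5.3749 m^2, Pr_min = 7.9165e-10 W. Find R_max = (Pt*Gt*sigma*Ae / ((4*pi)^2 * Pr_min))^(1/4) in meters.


R^4 = 584017*5650.7*83.733*5.3749 / ((4*pi)^2 * 7.9165e-10) = 1.188069e+19
R_max = 1.188069e+19^0.25 = 58710 m

58710 m


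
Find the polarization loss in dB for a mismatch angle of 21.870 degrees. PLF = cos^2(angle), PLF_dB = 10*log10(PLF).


PLF_linear = cos^2(21.870 deg) = 0.8612423
PLF_dB = 10 * log10(0.8612423) = -0.6487 dB

-0.6487 dB


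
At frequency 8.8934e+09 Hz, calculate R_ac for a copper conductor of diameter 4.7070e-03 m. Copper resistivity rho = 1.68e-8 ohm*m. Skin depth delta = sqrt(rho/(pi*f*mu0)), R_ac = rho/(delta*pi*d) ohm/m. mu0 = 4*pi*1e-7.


delta = sqrt(1.68e-8 / (pi * 8.8934e+09 * 4*pi*1e-7)) = 6.917368e-07 m
R_ac = 1.68e-8 / (6.917368e-07 * pi * 4.7070e-03) = 1.642 ohm/m

1.642 ohm/m


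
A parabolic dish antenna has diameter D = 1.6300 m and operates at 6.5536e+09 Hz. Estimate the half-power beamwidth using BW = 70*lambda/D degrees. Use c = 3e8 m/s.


lambda = c / f = 3.0000e+08 / 6.5536e+09 = 0.04577637 m
BW = 70 * 0.04577637 / 1.6300 = 1.966 deg

1.966 deg


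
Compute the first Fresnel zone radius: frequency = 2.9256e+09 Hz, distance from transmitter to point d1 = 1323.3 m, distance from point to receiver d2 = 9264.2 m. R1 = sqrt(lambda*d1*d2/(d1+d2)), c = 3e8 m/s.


lambda = c / f = 3.0000e+08 / 2.9256e+09 = 0.1025431 m
R1 = sqrt(0.1025431 * 1323.3 * 9264.2 / (1323.3 + 9264.2)) = 10.90 m

10.90 m


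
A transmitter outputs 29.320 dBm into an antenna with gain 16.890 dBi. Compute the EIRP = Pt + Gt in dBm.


EIRP = Pt + Gt = 29.320 + 16.890 = 46.21 dBm

46.21 dBm


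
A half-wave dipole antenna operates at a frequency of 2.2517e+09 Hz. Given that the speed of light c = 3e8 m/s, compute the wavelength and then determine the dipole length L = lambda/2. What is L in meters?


lambda = c / f = 3.0000e+08 / 2.2517e+09 = 0.1332327 m
L = lambda / 2 = 0.1332327 / 2 = 0.06662 m

0.06662 m


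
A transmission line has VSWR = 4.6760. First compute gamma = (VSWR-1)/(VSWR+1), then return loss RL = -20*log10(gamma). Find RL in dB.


gamma = (4.6760 - 1) / (4.6760 + 1) = 0.6476392
RL = -20 * log10(0.6476392) = 3.773 dB

3.773 dB


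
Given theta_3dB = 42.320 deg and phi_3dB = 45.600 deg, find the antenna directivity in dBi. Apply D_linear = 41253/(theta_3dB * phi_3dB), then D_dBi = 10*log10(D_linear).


D_linear = 41253 / (42.320 * 45.600) = 21.37692
D_dBi = 10 * log10(21.37692) = 13.30 dBi

13.30 dBi


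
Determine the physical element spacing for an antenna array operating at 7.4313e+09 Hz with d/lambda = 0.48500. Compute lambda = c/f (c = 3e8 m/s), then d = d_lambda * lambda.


lambda = c / f = 3.0000e+08 / 7.4313e+09 = 0.04036979 m
d = 0.48500 * 0.04036979 = 0.01958 m

0.01958 m


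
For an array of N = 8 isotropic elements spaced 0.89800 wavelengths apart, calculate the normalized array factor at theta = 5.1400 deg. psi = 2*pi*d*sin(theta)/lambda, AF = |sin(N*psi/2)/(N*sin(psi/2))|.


psi = 2*pi*0.89800*sin(5.1400 deg) = 0.5054917 rad
AF = |sin(8*0.5054917/2) / (8*sin(0.5054917/2))| = 0.4499

0.4499


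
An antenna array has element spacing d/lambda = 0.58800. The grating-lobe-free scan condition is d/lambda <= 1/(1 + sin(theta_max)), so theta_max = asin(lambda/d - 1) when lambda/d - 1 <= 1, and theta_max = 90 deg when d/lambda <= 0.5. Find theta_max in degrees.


lambda/d - 1 = 1/0.58800 - 1 = 0.7006803
theta_max = asin(0.7006803) = 44.48 deg

44.48 deg


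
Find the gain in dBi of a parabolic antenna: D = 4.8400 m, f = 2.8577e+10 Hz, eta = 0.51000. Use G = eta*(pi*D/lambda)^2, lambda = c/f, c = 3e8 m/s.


lambda = c / f = 3.0000e+08 / 2.8577e+10 = 0.01049795 m
G_linear = 0.51000 * (pi * 4.8400 / 0.01049795)^2 = 1.069921e+06
G_dBi = 10 * log10(1.069921e+06) = 60.29 dBi

60.29 dBi


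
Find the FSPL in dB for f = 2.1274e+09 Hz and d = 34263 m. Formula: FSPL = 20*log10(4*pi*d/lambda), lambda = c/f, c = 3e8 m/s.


lambda = c / f = 3.0000e+08 / 2.1274e+09 = 0.1410172 m
FSPL = 20 * log10(4*pi*34263/0.1410172) = 129.7 dB

129.7 dB


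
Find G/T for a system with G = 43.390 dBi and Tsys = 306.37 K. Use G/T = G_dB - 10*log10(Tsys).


G/T = 43.390 - 10*log10(306.37) = 43.390 - 24.86246 = 18.53 dB/K

18.53 dB/K


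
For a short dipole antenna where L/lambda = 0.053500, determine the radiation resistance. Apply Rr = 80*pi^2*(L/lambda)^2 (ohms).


Rr = 80 * pi^2 * (0.053500)^2 = 80 * 9.869604 * 2.862250e-03 = 2.260 ohm

2.260 ohm


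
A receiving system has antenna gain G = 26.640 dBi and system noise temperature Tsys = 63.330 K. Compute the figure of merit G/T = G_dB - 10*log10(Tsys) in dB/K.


G/T = 26.640 - 10*log10(63.330) = 26.640 - 18.01609 = 8.624 dB/K

8.624 dB/K


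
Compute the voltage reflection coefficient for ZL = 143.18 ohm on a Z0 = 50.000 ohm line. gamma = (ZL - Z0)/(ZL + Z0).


gamma = (143.18 - 50.000) / (143.18 + 50.000) = 0.4823

0.4823


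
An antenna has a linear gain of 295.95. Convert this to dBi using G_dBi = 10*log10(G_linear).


G_dBi = 10 * log10(295.95) = 24.71 dBi

24.71 dBi


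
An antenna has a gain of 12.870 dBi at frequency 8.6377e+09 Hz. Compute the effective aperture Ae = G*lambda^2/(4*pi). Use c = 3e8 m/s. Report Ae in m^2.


lambda = c / f = 3.0000e+08 / 8.6377e+09 = 0.03473147 m
G_linear = 10^(12.870/10) = 19.36422
Ae = G_linear * lambda^2 / (4*pi) = 19.36422 * 0.03473147^2 / (4*pi) = 1.859e-03 m^2

1.859e-03 m^2


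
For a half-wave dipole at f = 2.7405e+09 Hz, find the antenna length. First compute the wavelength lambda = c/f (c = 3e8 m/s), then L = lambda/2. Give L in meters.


lambda = c / f = 3.0000e+08 / 2.7405e+09 = 0.1094691 m
L = lambda / 2 = 0.1094691 / 2 = 0.05473 m

0.05473 m


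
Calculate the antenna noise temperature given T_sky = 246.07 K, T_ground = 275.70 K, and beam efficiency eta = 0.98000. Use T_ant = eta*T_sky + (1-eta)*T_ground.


T_ant = 0.98000 * 246.07 + (1 - 0.98000) * 275.70 = 246.7 K

246.7 K


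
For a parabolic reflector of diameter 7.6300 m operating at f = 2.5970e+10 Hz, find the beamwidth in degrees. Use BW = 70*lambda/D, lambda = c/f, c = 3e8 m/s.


lambda = c / f = 3.0000e+08 / 2.5970e+10 = 0.01155179 m
BW = 70 * 0.01155179 / 7.6300 = 0.1060 deg

0.1060 deg


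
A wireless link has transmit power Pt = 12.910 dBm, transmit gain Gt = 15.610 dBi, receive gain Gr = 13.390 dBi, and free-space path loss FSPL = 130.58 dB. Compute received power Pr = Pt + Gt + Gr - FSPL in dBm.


Pr = 12.910 + 15.610 + 13.390 - 130.58 = -88.67 dBm

-88.67 dBm


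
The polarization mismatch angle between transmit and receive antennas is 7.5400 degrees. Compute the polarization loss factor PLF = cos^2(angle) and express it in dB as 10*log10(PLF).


PLF_linear = cos^2(7.5400 deg) = 0.9827818
PLF_dB = 10 * log10(0.9827818) = -0.07543 dB

-0.07543 dB


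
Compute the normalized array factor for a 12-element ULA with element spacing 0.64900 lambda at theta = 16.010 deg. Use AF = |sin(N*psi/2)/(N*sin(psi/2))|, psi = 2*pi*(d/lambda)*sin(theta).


psi = 2*pi*0.64900*sin(16.010 deg) = 1.124675 rad
AF = |sin(12*1.124675/2) / (12*sin(1.124675/2))| = 0.07007

0.07007


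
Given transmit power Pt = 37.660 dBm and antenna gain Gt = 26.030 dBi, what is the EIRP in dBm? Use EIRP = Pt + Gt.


EIRP = Pt + Gt = 37.660 + 26.030 = 63.69 dBm

63.69 dBm


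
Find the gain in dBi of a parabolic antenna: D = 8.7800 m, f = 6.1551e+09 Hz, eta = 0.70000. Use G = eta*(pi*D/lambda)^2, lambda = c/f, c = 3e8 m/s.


lambda = c / f = 3.0000e+08 / 6.1551e+09 = 0.04874007 m
G_linear = 0.70000 * (pi * 8.7800 / 0.04874007)^2 = 224189.1
G_dBi = 10 * log10(224189.1) = 53.51 dBi

53.51 dBi


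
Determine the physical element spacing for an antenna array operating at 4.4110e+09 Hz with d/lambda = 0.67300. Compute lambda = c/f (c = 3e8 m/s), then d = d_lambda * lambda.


lambda = c / f = 3.0000e+08 / 4.4110e+09 = 0.06801179 m
d = 0.67300 * 0.06801179 = 0.04577 m

0.04577 m


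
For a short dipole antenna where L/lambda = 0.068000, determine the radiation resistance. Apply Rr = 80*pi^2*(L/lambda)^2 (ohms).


Rr = 80 * pi^2 * (0.068000)^2 = 80 * 9.869604 * 4.624000e-03 = 3.651 ohm

3.651 ohm


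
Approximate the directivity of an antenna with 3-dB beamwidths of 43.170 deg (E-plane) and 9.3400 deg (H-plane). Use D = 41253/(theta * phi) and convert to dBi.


D_linear = 41253 / (43.170 * 9.3400) = 102.3120
D_dBi = 10 * log10(102.3120) = 20.10 dBi

20.10 dBi


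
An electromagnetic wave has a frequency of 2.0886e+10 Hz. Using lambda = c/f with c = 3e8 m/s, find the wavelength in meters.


lambda = c / f = 3.0000e+08 / 2.0886e+10 = 0.01436 m

0.01436 m


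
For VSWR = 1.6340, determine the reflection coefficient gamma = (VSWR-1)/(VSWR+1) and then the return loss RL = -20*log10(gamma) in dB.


gamma = (1.6340 - 1) / (1.6340 + 1) = 0.2406986
RL = -20 * log10(0.2406986) = 12.37 dB

12.37 dB


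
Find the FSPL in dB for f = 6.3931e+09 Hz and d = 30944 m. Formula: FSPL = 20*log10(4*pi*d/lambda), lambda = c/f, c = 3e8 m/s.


lambda = c / f = 3.0000e+08 / 6.3931e+09 = 0.04692559 m
FSPL = 20 * log10(4*pi*30944/0.04692559) = 138.4 dB

138.4 dB


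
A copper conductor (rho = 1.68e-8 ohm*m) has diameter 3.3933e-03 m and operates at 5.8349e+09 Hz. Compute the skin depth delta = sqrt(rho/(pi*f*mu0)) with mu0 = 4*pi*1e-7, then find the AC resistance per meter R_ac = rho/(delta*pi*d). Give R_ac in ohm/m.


delta = sqrt(1.68e-8 / (pi * 5.8349e+09 * 4*pi*1e-7)) = 8.540004e-07 m
R_ac = 1.68e-8 / (8.540004e-07 * pi * 3.3933e-03) = 1.845 ohm/m

1.845 ohm/m


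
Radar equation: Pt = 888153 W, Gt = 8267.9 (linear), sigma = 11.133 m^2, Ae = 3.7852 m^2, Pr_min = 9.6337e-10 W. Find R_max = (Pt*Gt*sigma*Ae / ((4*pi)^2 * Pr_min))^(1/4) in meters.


R^4 = 888153*8267.9*11.133*3.7852 / ((4*pi)^2 * 9.6337e-10) = 2.034095e+18
R_max = 2.034095e+18^0.25 = 37765 m

37765 m


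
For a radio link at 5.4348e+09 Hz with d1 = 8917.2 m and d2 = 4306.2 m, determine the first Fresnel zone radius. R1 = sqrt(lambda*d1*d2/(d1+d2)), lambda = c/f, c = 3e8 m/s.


lambda = c / f = 3.0000e+08 / 5.4348e+09 = 0.05519982 m
R1 = sqrt(0.05519982 * 8917.2 * 4306.2 / (8917.2 + 4306.2)) = 12.66 m

12.66 m


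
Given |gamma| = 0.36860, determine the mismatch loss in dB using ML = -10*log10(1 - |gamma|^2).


ML = -10 * log10(1 - 0.36860^2) = -10 * log10(0.86413404) = 0.6342 dB

0.6342 dB


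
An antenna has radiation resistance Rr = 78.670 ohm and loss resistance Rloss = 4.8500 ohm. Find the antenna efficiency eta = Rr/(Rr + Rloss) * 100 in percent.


eta = 78.670 / (78.670 + 4.8500) * 100 = 94.19%

94.19%


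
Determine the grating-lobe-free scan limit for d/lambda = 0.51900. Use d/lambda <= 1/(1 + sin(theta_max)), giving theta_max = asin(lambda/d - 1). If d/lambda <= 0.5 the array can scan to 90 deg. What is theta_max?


lambda/d - 1 = 1/0.51900 - 1 = 0.9267823
theta_max = asin(0.9267823) = 67.94 deg

67.94 deg


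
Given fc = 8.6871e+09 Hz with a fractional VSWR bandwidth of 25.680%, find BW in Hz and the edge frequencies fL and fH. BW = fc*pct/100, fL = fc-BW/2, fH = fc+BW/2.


BW = 8.6871e+09 * 25.680/100 = 2.230847e+09 Hz
fL = 8.6871e+09 - 2.230847e+09/2 = 7.572e+09 Hz
fH = 8.6871e+09 + 2.230847e+09/2 = 9.803e+09 Hz

BW=2.231e+09 Hz, fL=7.572e+09 Hz, fH=9.803e+09 Hz


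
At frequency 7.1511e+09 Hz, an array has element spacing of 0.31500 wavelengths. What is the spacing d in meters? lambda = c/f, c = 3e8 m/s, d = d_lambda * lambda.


lambda = c / f = 3.0000e+08 / 7.1511e+09 = 0.04195159 m
d = 0.31500 * 0.04195159 = 0.01321 m

0.01321 m


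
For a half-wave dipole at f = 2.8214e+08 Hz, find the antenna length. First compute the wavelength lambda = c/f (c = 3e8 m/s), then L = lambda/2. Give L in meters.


lambda = c / f = 3.0000e+08 / 2.8214e+08 = 1.063302 m
L = lambda / 2 = 1.063302 / 2 = 0.5317 m

0.5317 m


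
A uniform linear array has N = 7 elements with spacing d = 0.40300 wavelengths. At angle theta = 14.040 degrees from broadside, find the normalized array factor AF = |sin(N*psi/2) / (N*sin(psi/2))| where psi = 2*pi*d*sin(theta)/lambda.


psi = 2*pi*0.40300*sin(14.040 deg) = 0.6142913 rad
AF = |sin(7*0.6142913/2) / (7*sin(0.6142913/2))| = 0.3954

0.3954


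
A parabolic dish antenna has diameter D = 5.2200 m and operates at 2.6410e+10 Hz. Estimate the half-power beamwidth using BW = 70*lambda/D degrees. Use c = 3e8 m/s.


lambda = c / f = 3.0000e+08 / 2.6410e+10 = 0.01135933 m
BW = 70 * 0.01135933 / 5.2200 = 0.1523 deg

0.1523 deg


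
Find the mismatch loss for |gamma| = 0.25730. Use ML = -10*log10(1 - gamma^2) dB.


ML = -10 * log10(1 - 0.25730^2) = -10 * log10(0.93379671) = 0.2975 dB

0.2975 dB


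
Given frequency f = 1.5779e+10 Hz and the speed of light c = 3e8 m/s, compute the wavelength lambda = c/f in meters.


lambda = c / f = 3.0000e+08 / 1.5779e+10 = 0.01901 m

0.01901 m


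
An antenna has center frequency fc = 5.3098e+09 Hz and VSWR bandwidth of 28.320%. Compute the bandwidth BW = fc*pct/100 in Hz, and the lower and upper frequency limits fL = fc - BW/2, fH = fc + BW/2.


BW = 5.3098e+09 * 28.320/100 = 1.503735e+09 Hz
fL = 5.3098e+09 - 1.503735e+09/2 = 4.558e+09 Hz
fH = 5.3098e+09 + 1.503735e+09/2 = 6.062e+09 Hz

BW=1.504e+09 Hz, fL=4.558e+09 Hz, fH=6.062e+09 Hz


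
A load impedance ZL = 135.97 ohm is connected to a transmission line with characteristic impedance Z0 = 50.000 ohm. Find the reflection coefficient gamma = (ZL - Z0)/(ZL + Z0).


gamma = (135.97 - 50.000) / (135.97 + 50.000) = 0.4623

0.4623


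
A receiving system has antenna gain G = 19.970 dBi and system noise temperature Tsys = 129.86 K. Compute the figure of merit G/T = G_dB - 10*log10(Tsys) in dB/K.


G/T = 19.970 - 10*log10(129.86) = 19.970 - 21.13475 = -1.165 dB/K

-1.165 dB/K


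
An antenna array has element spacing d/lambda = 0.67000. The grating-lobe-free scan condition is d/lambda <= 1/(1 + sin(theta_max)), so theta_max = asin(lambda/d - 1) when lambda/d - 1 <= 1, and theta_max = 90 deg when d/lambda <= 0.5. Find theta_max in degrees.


lambda/d - 1 = 1/0.67000 - 1 = 0.4925373
theta_max = asin(0.4925373) = 29.51 deg

29.51 deg


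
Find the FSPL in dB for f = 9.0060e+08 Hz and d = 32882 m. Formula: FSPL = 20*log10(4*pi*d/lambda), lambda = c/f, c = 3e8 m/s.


lambda = c / f = 3.0000e+08 / 9.0060e+08 = 0.3331113 m
FSPL = 20 * log10(4*pi*32882/0.3331113) = 121.9 dB

121.9 dB


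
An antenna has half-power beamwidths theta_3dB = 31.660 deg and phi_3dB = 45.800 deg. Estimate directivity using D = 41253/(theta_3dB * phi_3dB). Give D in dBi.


D_linear = 41253 / (31.660 * 45.800) = 28.44980
D_dBi = 10 * log10(28.44980) = 14.54 dBi

14.54 dBi


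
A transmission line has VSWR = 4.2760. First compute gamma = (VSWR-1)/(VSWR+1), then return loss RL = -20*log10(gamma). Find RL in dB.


gamma = (4.2760 - 1) / (4.2760 + 1) = 0.6209249
RL = -20 * log10(0.6209249) = 4.139 dB

4.139 dB


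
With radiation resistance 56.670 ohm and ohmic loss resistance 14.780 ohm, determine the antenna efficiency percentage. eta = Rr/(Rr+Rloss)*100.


eta = 56.670 / (56.670 + 14.780) * 100 = 79.31%

79.31%


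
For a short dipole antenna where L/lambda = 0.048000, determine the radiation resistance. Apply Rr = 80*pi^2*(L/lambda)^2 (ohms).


Rr = 80 * pi^2 * (0.048000)^2 = 80 * 9.869604 * 2.304000e-03 = 1.819 ohm

1.819 ohm


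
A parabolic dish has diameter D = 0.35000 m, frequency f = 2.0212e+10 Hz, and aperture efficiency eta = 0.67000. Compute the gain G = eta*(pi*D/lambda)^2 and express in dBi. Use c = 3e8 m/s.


lambda = c / f = 3.0000e+08 / 2.0212e+10 = 0.01484267 m
G_linear = 0.67000 * (pi * 0.35000 / 0.01484267)^2 = 3676.940
G_dBi = 10 * log10(3676.940) = 35.65 dBi

35.65 dBi


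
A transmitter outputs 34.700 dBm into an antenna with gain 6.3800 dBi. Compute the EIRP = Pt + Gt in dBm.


EIRP = Pt + Gt = 34.700 + 6.3800 = 41.08 dBm

41.08 dBm


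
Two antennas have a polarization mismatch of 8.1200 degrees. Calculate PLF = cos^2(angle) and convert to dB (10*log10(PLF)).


PLF_linear = cos^2(8.1200 deg) = 0.9800493
PLF_dB = 10 * log10(0.9800493) = -0.08752 dB

-0.08752 dB


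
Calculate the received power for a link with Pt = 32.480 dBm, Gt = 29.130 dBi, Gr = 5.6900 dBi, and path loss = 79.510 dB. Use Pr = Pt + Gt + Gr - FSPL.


Pr = 32.480 + 29.130 + 5.6900 - 79.510 = -12.21 dBm

-12.21 dBm


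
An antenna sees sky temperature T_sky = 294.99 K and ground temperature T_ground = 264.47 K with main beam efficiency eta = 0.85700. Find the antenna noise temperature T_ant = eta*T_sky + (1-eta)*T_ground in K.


T_ant = 0.85700 * 294.99 + (1 - 0.85700) * 264.47 = 290.6 K

290.6 K


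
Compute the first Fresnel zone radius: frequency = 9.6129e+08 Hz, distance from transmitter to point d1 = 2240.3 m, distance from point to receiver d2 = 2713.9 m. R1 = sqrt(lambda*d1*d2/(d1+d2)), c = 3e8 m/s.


lambda = c / f = 3.0000e+08 / 9.6129e+08 = 0.3120806 m
R1 = sqrt(0.3120806 * 2240.3 * 2713.9 / (2240.3 + 2713.9)) = 19.57 m

19.57 m


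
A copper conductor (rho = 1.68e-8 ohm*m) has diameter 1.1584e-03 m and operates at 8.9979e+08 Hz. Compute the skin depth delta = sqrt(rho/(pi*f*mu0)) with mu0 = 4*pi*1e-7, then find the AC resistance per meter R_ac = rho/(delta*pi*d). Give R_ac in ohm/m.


delta = sqrt(1.68e-8 / (pi * 8.9979e+08 * 4*pi*1e-7)) = 2.174724e-06 m
R_ac = 1.68e-8 / (2.174724e-06 * pi * 1.1584e-03) = 2.123 ohm/m

2.123 ohm/m


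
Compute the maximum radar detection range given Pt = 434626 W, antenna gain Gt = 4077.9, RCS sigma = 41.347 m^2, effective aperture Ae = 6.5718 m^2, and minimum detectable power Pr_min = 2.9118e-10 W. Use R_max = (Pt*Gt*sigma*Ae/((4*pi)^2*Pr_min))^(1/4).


R^4 = 434626*4077.9*41.347*6.5718 / ((4*pi)^2 * 2.9118e-10) = 1.047368e+19
R_max = 1.047368e+19^0.25 = 56889 m

56889 m


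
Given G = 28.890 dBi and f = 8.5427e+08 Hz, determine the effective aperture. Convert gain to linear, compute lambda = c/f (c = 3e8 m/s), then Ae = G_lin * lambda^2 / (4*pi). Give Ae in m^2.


lambda = c / f = 3.0000e+08 / 8.5427e+08 = 0.3511770 m
G_linear = 10^(28.890/10) = 774.4618
Ae = G_linear * lambda^2 / (4*pi) = 774.4618 * 0.3511770^2 / (4*pi) = 7.601 m^2

7.601 m^2


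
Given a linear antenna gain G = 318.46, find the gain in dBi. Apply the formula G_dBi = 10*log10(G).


G_dBi = 10 * log10(318.46) = 25.03 dBi

25.03 dBi


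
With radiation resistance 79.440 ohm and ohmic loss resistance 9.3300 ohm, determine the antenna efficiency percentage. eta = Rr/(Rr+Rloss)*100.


eta = 79.440 / (79.440 + 9.3300) * 100 = 89.49%

89.49%


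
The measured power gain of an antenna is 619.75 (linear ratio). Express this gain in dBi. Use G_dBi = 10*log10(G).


G_dBi = 10 * log10(619.75) = 27.92 dBi

27.92 dBi


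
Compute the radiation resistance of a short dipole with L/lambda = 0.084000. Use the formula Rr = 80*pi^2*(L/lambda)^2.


Rr = 80 * pi^2 * (0.084000)^2 = 80 * 9.869604 * 7.056000e-03 = 5.571 ohm

5.571 ohm


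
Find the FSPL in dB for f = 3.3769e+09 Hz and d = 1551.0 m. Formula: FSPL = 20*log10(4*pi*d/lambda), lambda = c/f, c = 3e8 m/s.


lambda = c / f = 3.0000e+08 / 3.3769e+09 = 0.08883888 m
FSPL = 20 * log10(4*pi*1551.0/0.08883888) = 106.8 dB

106.8 dB


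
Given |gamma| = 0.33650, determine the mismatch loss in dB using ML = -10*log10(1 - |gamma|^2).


ML = -10 * log10(1 - 0.33650^2) = -10 * log10(0.88676775) = 0.5219 dB

0.5219 dB


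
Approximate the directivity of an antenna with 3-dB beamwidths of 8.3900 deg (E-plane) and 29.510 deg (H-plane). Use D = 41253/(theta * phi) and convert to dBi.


D_linear = 41253 / (8.3900 * 29.510) = 166.6189
D_dBi = 10 * log10(166.6189) = 22.22 dBi

22.22 dBi


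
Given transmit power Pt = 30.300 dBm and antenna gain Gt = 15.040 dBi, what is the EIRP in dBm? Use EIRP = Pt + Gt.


EIRP = Pt + Gt = 30.300 + 15.040 = 45.34 dBm

45.34 dBm


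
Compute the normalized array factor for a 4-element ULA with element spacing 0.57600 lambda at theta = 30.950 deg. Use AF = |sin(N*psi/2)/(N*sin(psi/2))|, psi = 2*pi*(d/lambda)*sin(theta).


psi = 2*pi*0.57600*sin(30.950 deg) = 1.861274 rad
AF = |sin(4*1.861274/2) / (4*sin(1.861274/2))| = 0.1711

0.1711


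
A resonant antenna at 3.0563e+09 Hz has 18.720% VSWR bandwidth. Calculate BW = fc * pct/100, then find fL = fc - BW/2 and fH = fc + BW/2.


BW = 3.0563e+09 * 18.720/100 = 5.721394e+08 Hz
fL = 3.0563e+09 - 5.721394e+08/2 = 2.770e+09 Hz
fH = 3.0563e+09 + 5.721394e+08/2 = 3.342e+09 Hz

BW=5.721e+08 Hz, fL=2.770e+09 Hz, fH=3.342e+09 Hz


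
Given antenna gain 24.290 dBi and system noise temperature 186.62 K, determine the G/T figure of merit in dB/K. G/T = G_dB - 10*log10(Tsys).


G/T = 24.290 - 10*log10(186.62) = 24.290 - 22.70958 = 1.580 dB/K

1.580 dB/K


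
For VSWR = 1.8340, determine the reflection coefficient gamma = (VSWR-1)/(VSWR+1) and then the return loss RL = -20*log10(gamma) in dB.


gamma = (1.8340 - 1) / (1.8340 + 1) = 0.2942837
RL = -20 * log10(0.2942837) = 10.62 dB

10.62 dB


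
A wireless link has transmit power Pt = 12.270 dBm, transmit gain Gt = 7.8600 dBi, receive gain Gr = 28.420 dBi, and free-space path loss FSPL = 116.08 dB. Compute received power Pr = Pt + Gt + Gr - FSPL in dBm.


Pr = 12.270 + 7.8600 + 28.420 - 116.08 = -67.53 dBm

-67.53 dBm


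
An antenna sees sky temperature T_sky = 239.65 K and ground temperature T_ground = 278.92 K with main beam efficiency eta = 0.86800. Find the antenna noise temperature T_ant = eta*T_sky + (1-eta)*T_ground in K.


T_ant = 0.86800 * 239.65 + (1 - 0.86800) * 278.92 = 244.8 K

244.8 K


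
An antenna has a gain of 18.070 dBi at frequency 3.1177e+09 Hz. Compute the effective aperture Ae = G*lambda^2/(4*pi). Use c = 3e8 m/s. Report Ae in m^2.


lambda = c / f = 3.0000e+08 / 3.1177e+09 = 0.09622478 m
G_linear = 10^(18.070/10) = 64.12096
Ae = G_linear * lambda^2 / (4*pi) = 64.12096 * 0.09622478^2 / (4*pi) = 0.04725 m^2

0.04725 m^2


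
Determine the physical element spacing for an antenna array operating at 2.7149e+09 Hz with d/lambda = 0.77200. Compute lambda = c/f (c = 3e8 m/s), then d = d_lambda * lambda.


lambda = c / f = 3.0000e+08 / 2.7149e+09 = 0.1105013 m
d = 0.77200 * 0.1105013 = 0.08531 m

0.08531 m


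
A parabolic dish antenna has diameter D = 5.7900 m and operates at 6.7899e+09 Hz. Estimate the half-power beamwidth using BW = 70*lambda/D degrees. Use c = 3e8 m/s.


lambda = c / f = 3.0000e+08 / 6.7899e+09 = 0.04418327 m
BW = 70 * 0.04418327 / 5.7900 = 0.5342 deg

0.5342 deg


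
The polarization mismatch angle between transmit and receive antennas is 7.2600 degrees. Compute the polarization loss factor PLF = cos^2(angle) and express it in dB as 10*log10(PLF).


PLF_linear = cos^2(7.2600 deg) = 0.9840301
PLF_dB = 10 * log10(0.9840301) = -0.06992 dB

-0.06992 dB


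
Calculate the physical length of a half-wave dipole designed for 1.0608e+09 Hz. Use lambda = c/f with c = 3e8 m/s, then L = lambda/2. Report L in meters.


lambda = c / f = 3.0000e+08 / 1.0608e+09 = 0.2828054 m
L = lambda / 2 = 0.2828054 / 2 = 0.1414 m

0.1414 m


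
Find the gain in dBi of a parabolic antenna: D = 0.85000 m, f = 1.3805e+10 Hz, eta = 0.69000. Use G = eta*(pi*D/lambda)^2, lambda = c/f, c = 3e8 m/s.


lambda = c / f = 3.0000e+08 / 1.3805e+10 = 0.02173126 m
G_linear = 0.69000 * (pi * 0.85000 / 0.02173126)^2 = 10418.78
G_dBi = 10 * log10(10418.78) = 40.18 dBi

40.18 dBi


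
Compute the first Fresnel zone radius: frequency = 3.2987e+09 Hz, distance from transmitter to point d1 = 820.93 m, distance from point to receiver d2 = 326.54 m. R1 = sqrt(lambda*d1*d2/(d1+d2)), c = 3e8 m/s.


lambda = c / f = 3.0000e+08 / 3.2987e+09 = 0.09094492 m
R1 = sqrt(0.09094492 * 820.93 * 326.54 / (820.93 + 326.54)) = 4.609 m

4.609 m


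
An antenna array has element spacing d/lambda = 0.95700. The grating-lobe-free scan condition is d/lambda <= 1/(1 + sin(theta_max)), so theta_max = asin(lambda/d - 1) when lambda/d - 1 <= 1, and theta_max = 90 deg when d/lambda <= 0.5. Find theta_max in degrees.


lambda/d - 1 = 1/0.95700 - 1 = 0.04493208
theta_max = asin(0.04493208) = 2.575 deg

2.575 deg


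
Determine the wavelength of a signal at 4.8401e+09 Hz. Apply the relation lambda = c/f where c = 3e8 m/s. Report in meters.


lambda = c / f = 3.0000e+08 / 4.8401e+09 = 0.06198 m

0.06198 m


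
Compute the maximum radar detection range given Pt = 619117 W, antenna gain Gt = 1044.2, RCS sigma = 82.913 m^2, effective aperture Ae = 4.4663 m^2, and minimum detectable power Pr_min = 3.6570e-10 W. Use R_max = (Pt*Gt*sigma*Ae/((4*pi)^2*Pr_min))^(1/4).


R^4 = 619117*1044.2*82.913*4.4663 / ((4*pi)^2 * 3.6570e-10) = 4.145551e+18
R_max = 4.145551e+18^0.25 = 45123 m

45123 m


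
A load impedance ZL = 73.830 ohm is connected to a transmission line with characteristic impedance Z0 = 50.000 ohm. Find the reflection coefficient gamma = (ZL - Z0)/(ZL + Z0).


gamma = (73.830 - 50.000) / (73.830 + 50.000) = 0.1924

0.1924


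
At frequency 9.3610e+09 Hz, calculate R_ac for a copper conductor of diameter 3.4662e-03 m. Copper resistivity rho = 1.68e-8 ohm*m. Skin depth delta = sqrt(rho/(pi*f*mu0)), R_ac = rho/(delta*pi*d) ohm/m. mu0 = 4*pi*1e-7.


delta = sqrt(1.68e-8 / (pi * 9.3610e+09 * 4*pi*1e-7)) = 6.742387e-07 m
R_ac = 1.68e-8 / (6.742387e-07 * pi * 3.4662e-03) = 2.288 ohm/m

2.288 ohm/m


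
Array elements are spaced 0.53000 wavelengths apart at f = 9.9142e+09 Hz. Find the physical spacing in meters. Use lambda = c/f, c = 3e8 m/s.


lambda = c / f = 3.0000e+08 / 9.9142e+09 = 0.03025963 m
d = 0.53000 * 0.03025963 = 0.01604 m

0.01604 m


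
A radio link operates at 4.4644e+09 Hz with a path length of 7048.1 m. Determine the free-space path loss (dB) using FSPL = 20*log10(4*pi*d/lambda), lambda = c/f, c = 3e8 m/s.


lambda = c / f = 3.0000e+08 / 4.4644e+09 = 0.06719828 m
FSPL = 20 * log10(4*pi*7048.1/0.06719828) = 122.4 dB

122.4 dB


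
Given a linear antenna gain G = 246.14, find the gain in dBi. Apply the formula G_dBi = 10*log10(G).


G_dBi = 10 * log10(246.14) = 23.91 dBi

23.91 dBi


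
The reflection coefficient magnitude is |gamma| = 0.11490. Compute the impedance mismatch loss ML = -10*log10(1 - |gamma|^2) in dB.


ML = -10 * log10(1 - 0.11490^2) = -10 * log10(0.98679799) = 0.05772 dB

0.05772 dB


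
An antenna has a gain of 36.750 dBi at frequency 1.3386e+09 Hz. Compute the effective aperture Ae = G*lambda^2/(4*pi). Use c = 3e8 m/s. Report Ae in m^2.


lambda = c / f = 3.0000e+08 / 1.3386e+09 = 0.2241147 m
G_linear = 10^(36.750/10) = 4731.513
Ae = G_linear * lambda^2 / (4*pi) = 4731.513 * 0.2241147^2 / (4*pi) = 18.91 m^2

18.91 m^2


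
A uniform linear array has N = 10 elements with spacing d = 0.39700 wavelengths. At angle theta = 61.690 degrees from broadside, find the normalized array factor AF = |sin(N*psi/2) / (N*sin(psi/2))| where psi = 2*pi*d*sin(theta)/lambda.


psi = 2*pi*0.39700*sin(61.690 deg) = 2.196078 rad
AF = |sin(10*2.196078/2) / (10*sin(2.196078/2))| = 0.1123

0.1123


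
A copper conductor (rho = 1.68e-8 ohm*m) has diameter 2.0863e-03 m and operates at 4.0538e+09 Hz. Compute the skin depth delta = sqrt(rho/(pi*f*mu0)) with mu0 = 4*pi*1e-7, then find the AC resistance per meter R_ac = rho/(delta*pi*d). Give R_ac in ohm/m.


delta = sqrt(1.68e-8 / (pi * 4.0538e+09 * 4*pi*1e-7)) = 1.024575e-06 m
R_ac = 1.68e-8 / (1.024575e-06 * pi * 2.0863e-03) = 2.502 ohm/m

2.502 ohm/m


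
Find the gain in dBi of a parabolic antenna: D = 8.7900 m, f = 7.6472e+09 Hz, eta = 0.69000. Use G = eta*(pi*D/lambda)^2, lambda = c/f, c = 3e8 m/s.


lambda = c / f = 3.0000e+08 / 7.6472e+09 = 0.03923004 m
G_linear = 0.69000 * (pi * 8.7900 / 0.03923004)^2 = 341892.1
G_dBi = 10 * log10(341892.1) = 55.34 dBi

55.34 dBi


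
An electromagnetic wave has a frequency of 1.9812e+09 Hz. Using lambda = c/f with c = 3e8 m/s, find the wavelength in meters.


lambda = c / f = 3.0000e+08 / 1.9812e+09 = 0.1514 m

0.1514 m


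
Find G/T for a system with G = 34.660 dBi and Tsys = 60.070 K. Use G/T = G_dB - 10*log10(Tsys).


G/T = 34.660 - 10*log10(60.070) = 34.660 - 17.78658 = 16.87 dB/K

16.87 dB/K


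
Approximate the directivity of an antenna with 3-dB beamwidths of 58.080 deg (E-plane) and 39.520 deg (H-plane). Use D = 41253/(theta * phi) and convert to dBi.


D_linear = 41253 / (58.080 * 39.520) = 17.97264
D_dBi = 10 * log10(17.97264) = 12.55 dBi

12.55 dBi


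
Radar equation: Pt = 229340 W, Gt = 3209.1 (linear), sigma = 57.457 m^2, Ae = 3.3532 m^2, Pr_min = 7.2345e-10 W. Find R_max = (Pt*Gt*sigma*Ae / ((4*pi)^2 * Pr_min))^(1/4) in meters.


R^4 = 229340*3209.1*57.457*3.3532 / ((4*pi)^2 * 7.2345e-10) = 1.241187e+18
R_max = 1.241187e+18^0.25 = 33378 m

33378 m


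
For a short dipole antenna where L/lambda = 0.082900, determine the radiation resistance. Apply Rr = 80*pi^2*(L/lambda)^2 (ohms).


Rr = 80 * pi^2 * (0.082900)^2 = 80 * 9.869604 * 6.872410e-03 = 5.426 ohm

5.426 ohm


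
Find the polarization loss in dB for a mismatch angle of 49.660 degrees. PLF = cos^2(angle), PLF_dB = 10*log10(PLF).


PLF_linear = cos^2(49.660 deg) = 0.4190259
PLF_dB = 10 * log10(0.4190259) = -3.778 dB

-3.778 dB


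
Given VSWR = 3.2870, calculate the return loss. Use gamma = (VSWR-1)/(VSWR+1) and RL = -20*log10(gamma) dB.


gamma = (3.2870 - 1) / (3.2870 + 1) = 0.5334733
RL = -20 * log10(0.5334733) = 5.458 dB

5.458 dB


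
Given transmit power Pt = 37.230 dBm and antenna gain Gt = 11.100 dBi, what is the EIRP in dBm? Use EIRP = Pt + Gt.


EIRP = Pt + Gt = 37.230 + 11.100 = 48.33 dBm

48.33 dBm


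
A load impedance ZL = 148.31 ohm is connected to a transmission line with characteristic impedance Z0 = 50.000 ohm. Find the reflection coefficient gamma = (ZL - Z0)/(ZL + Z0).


gamma = (148.31 - 50.000) / (148.31 + 50.000) = 0.4957

0.4957


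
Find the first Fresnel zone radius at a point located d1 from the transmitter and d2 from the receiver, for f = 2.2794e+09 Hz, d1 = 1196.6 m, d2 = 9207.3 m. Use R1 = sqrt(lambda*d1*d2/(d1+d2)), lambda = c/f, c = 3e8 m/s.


lambda = c / f = 3.0000e+08 / 2.2794e+09 = 0.1316136 m
R1 = sqrt(0.1316136 * 1196.6 * 9207.3 / (1196.6 + 9207.3)) = 11.81 m

11.81 m


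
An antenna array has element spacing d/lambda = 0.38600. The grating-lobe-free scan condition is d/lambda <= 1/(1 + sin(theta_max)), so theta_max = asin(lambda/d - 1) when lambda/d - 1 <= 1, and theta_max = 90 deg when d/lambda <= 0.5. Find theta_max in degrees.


lambda/d - 1 = 1/0.38600 - 1 = 1.590674 >= 1
d/lambda <= 0.5, so the array can scan to endfire without grating lobes: theta_max = 90 deg

90 deg


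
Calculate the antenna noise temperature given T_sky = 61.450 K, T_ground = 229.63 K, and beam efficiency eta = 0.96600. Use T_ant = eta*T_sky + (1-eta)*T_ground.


T_ant = 0.96600 * 61.450 + (1 - 0.96600) * 229.63 = 67.17 K

67.17 K


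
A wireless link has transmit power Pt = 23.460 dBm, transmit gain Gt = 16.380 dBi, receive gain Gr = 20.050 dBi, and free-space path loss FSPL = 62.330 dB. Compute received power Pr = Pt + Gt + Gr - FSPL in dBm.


Pr = 23.460 + 16.380 + 20.050 - 62.330 = -2.44 dBm

-2.44 dBm


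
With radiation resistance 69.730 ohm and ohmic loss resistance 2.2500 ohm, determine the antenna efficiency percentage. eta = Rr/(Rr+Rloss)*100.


eta = 69.730 / (69.730 + 2.2500) * 100 = 96.87%

96.87%


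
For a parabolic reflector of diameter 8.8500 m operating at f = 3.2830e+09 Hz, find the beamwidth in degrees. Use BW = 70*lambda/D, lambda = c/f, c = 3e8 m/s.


lambda = c / f = 3.0000e+08 / 3.2830e+09 = 0.09137984 m
BW = 70 * 0.09137984 / 8.8500 = 0.7228 deg

0.7228 deg
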